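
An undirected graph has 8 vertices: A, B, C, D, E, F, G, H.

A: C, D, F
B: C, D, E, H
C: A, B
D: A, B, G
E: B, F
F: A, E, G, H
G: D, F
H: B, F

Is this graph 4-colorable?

Yes

The chromatic number is 3. The cycle F-E-B-D-A-F has odd length 5, so it cannot be 2-colored; at least 3 colors are needed.
3 colors suffice: color 1 → {B, F}; color 2 → {A, E, G, H}; color 3 → {C, D}.
Since 4 ≥ 3, a proper 4-coloring certainly exists.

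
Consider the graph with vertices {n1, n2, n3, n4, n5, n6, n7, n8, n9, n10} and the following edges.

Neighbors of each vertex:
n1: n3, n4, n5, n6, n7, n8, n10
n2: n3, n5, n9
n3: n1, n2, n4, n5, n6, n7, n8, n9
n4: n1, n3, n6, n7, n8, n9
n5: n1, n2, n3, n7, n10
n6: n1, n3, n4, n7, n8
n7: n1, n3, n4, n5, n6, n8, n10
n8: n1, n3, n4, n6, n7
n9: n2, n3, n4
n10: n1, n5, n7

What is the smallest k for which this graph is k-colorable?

n1, n3, n4, n6, n7, n8 are pairwise adjacent (a clique of size 6), so at least 6 colors are needed.
6 colors suffice: n1=3, n2=2, n3=1, n4=4, n5=4, n6=5, n7=2, n8=6, n9=3, n10=1. No two adjacent vertices share a color.

6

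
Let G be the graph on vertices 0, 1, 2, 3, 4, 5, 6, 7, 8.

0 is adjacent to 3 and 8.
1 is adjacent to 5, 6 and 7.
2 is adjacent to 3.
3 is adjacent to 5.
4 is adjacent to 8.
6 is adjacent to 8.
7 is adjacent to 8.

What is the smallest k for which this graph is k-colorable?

6 and 8 are adjacent, so at least 2 colors are needed.
2 colors suffice: color a → {1, 3, 8}; color b → {0, 2, 4, 5, 6, 7}. Every edge joins two different colors.

2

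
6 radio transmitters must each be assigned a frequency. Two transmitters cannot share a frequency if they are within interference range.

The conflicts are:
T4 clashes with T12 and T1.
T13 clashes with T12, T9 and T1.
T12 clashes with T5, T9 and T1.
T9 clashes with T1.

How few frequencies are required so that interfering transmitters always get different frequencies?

4

T13, T12, T9, T1 pairwise conflict, so at least 4 frequencies are needed.
Using 4 frequencies: T4=3, T13=4, T12=1, T5=2, T9=3, T1=2. No two conflicting transmitters share a frequency.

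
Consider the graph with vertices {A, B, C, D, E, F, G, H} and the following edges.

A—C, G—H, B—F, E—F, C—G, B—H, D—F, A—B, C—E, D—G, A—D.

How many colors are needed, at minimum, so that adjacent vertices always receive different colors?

The cycle H-B-F-D-G-H has odd length 5, so it cannot be 2-colored; at least 3 colors are needed.
A valid assignment using 3 colors: A=red, B=blue, C=blue, D=blue, E=green, F=red, G=red, H=green. Each edge has distinct colors on its endpoints.

3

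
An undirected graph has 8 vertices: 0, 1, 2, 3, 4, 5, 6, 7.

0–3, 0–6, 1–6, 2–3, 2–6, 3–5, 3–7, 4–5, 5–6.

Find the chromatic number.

2

0 and 6 are adjacent, so at least 2 colors are needed.
2 colors suffice: color red → {3, 4, 6}; color blue → {0, 1, 2, 5, 7}. Each edge has distinct colors on its endpoints.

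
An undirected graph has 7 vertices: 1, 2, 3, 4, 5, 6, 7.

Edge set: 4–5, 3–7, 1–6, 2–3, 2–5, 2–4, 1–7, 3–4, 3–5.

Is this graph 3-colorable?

No

2, 3, 4, 5 form a clique, so at least 4 colors are needed.
So 3 colors are not enough.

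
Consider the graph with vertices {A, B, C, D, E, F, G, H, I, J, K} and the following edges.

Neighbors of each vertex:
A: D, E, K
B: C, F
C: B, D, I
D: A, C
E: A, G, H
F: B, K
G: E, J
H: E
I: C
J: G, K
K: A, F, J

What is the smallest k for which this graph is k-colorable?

3

The cycle E-A-K-J-G-E has odd length 5, so it cannot be 2-colored; at least 3 colors are needed.
3 colors suffice: color 1 → {C, E, K}; color 2 → {A, F, H, I, J}; color 3 → {B, D, G}. Each edge has distinct colors on its endpoints.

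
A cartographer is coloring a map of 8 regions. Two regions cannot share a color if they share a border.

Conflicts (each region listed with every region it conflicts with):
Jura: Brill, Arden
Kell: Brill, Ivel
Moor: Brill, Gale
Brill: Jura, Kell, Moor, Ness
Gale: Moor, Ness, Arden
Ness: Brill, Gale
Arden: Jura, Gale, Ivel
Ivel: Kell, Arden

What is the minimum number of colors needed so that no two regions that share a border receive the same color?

The cycle Gale-Arden-Jura-Brill-Moor-Gale has odd length 5, so it cannot be 2-colored; at least 3 colors are needed.
3 colors suffice: Jura=3, Kell=2, Moor=2, Brill=1, Gale=1, Ness=2, Arden=2, Ivel=1. No two conflicting regions share a color.

3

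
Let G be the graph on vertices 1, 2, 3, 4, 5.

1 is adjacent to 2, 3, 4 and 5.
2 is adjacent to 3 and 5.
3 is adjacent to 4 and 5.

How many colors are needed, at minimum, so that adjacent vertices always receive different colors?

1, 2, 3, 5 are mutually adjacent (a clique of size 4), so at least 4 colors are needed.
A valid assignment using 4 colors: 1=blue, 2=green, 3=red, 4=green, 5=yellow. Every edge joins two different colors.

4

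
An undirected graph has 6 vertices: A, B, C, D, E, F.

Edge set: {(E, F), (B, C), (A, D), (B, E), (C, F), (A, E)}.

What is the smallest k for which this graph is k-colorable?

2

B and E are adjacent, so at least 2 colors are needed.
2 colors suffice: color red → {C, D, E}; color blue → {A, B, F}. Every edge joins two different colors.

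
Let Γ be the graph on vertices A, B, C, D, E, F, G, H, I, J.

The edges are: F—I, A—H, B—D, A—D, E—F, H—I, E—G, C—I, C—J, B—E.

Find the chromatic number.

The cycle E-B-D-A-H-I-F-E has odd length 7, so it cannot be 2-colored; at least 3 colors are needed.
3 colors suffice: color 1 → {A, E, I, J}; color 2 → {B, C, F, G, H}; color 3 → {D}. Every edge joins two different colors.

3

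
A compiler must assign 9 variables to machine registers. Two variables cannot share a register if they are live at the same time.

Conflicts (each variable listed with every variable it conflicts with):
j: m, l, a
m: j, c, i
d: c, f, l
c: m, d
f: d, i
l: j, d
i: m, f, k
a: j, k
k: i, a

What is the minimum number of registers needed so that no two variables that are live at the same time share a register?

The cycle m-j-a-k-i-m has odd length 5, so it cannot be 2-colored; at least 3 registers are needed.
A valid assignment using 3 registers: j=1, m=2, d=1, c=3, f=2, l=2, i=1, a=2, k=3. Each listed conflict is separated.

3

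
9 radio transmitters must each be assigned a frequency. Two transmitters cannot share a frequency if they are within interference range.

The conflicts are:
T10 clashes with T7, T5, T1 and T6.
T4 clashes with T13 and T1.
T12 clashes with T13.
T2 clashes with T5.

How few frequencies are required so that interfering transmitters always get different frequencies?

2

T10 and T5 conflict, so at least 2 frequencies are needed.
Using 2 frequencies: T10=1, T4=1, T7=2, T12=1, T2=1, T13=2, T5=2, T1=2, T6=2. No two conflicting transmitters share a frequency.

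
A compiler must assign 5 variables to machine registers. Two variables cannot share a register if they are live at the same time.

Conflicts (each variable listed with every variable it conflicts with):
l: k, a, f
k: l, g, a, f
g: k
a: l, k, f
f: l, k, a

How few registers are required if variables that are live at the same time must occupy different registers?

l, k, a, f are mutually in conflict, so at least 4 registers are needed.
A valid assignment using 4 registers: l=3, k=1, g=2, a=4, f=2. Each listed conflict is separated.

4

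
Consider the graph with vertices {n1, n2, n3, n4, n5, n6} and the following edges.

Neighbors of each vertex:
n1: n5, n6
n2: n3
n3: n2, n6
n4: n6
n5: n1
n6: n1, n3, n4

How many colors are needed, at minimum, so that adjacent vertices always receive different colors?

2

n3 and n6 are adjacent, so at least 2 colors are needed.
One proper 2-coloring: n1=blue, n2=red, n3=blue, n4=blue, n5=red, n6=red. Each edge has distinct colors on its endpoints.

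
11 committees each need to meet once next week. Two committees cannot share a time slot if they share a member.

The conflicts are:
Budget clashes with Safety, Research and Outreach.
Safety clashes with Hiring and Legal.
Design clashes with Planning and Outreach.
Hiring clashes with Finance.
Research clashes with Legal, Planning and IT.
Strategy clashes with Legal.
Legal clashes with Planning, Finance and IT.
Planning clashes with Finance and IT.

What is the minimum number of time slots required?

Research, Legal, Planning, IT are mutually in conflict, so at least 4 time slots are needed.
Using 4 time slots: Budget=1, Safety=2, Design=1, Hiring=1, Research=3, Strategy=2, Legal=1, Planning=2, Finance=3, IT=4, Outreach=2. No two conflicting committees share a time slot.

4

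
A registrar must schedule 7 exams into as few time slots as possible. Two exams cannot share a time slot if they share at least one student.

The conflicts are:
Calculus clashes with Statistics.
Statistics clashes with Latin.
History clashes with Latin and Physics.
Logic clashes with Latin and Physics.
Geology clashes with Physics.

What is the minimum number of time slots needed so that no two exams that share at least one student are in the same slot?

2

Statistics and Latin conflict, so at least 2 time slots are needed.
A valid assignment using 2 time slots: Calculus=1, Statistics=2, History=2, Logic=2, Latin=1, Geology=2, Physics=1. Every pair that conflicts lands in different time slots.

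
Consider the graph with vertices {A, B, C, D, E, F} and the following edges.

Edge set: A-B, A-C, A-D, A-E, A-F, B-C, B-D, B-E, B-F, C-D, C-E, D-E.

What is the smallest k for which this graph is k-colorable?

5

A, B, C, D, E form a clique, so at least 5 colors are needed.
5 colors suffice: color 1 → {A}; color 2 → {B}; color 3 → {D, F}; color 4 → {E}; color 5 → {C}. No two adjacent vertices share a color.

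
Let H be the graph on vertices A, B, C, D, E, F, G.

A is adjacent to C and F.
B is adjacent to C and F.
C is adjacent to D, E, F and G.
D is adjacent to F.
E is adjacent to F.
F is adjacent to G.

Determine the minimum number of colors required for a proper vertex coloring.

C, E, F are mutually adjacent, so at least 3 colors are needed.
3 colors suffice: A=green, B=green, C=red, D=green, E=green, F=blue, G=green. Every edge joins two different colors.

3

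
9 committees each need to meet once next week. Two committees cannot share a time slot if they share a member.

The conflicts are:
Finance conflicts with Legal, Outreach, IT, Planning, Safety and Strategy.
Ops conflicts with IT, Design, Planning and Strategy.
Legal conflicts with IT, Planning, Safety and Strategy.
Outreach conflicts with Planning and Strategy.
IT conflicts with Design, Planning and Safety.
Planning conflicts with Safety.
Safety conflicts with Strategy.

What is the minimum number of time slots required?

Finance, Legal, IT, Planning, Safety all conflict with each other, so at least 5 time slots are needed.
5 time slots suffice: time slot 1 → {Design, Planning, Strategy}; time slot 2 → {Finance, Ops}; time slot 3 → {Outreach, IT}; time slot 4 → {Safety}; time slot 5 → {Legal}. No two conflicting committees share a time slot.

5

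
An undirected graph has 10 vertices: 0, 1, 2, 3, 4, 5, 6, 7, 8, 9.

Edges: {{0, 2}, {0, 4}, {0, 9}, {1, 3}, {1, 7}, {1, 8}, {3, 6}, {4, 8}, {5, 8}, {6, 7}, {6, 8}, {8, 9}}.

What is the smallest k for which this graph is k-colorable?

6 and 8 are adjacent, so at least 2 colors are needed.
2 colors suffice: color a → {0, 3, 7, 8}; color b → {1, 2, 4, 5, 6, 9}. Each edge has distinct colors on its endpoints.

2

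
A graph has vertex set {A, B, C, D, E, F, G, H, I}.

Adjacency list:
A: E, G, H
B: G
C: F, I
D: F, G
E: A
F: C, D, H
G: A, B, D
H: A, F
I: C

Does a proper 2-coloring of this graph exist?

No

The cycle H-A-G-D-F-H has odd length 5, so it cannot be 2-colored; at least 3 colors are needed.
So 2 colors are not enough.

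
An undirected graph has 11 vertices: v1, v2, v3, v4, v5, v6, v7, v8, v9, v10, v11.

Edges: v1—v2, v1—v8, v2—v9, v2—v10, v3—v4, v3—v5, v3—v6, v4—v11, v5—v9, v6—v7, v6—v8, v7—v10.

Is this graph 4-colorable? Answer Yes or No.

Yes

The chromatic number is 3. The cycle v1-v2-v9-v5-v3-v6-v8-v1 has odd length 7, so it cannot be 2-colored; at least 3 colors are needed.
3 colors suffice: color 1 → {v2, v4, v5, v6}; color 2 → {v3, v7, v8, v9, v11}; color 3 → {v1, v10}.
Since 4 ≥ 3, a proper 4-coloring certainly exists.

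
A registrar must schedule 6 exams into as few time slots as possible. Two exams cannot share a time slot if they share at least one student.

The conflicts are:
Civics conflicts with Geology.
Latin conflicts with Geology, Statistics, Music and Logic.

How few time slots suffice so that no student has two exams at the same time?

2

Latin and Logic conflict, so at least 2 time slots are needed.
2 time slots suffice: Civics=1, Latin=1, Geology=2, Statistics=2, Music=2, Logic=2. Every pair that conflicts lands in different time slots.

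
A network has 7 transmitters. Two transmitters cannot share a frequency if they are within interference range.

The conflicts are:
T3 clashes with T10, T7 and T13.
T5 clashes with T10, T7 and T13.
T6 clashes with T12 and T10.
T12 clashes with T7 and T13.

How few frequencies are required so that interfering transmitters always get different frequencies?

The cycle T5-T10-T6-T12-T13-T5 has odd length 5, so it cannot be 2-colored; at least 3 frequencies are needed.
A valid assignment using 3 frequencies: T3=1, T5=1, T6=3, T12=1, T10=2, T7=2, T13=2. Each listed conflict is separated.

3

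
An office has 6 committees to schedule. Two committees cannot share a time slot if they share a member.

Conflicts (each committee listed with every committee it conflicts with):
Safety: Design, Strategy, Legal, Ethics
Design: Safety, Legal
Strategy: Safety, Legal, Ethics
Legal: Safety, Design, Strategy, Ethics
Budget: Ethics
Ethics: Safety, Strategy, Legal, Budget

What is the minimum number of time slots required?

Safety, Strategy, Legal, Ethics all conflict with each other, so at least 4 time slots are needed.
4 time slots suffice: Safety=1, Design=2, Strategy=4, Legal=3, Budget=1, Ethics=2. Every pair that conflicts lands in different time slots.

4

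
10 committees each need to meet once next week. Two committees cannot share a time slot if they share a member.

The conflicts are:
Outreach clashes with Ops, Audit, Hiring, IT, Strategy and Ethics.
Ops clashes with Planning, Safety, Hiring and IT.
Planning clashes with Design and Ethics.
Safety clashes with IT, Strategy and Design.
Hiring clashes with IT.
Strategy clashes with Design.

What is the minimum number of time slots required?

Outreach, Ops, Hiring, IT pairwise conflict, so at least 4 time slots are needed.
4 time slots suffice: time slot 1 → {Outreach, Planning, Safety}; time slot 2 → {Ops, Audit, Strategy, Ethics}; time slot 3 → {IT, Design}; time slot 4 → {Hiring}. Each listed conflict is separated.

4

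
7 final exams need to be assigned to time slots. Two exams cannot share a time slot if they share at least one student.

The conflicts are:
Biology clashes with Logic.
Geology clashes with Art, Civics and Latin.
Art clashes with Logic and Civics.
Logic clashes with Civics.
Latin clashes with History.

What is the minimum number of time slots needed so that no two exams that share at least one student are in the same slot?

Art, Logic, Civics pairwise conflict, so at least 3 time slots are needed.
3 time slots suffice: time slot 1 → {Geology, Logic, History}; time slot 2 → {Biology, Civics, Latin}; time slot 3 → {Art}. No two conflicting exams share a time slot.

3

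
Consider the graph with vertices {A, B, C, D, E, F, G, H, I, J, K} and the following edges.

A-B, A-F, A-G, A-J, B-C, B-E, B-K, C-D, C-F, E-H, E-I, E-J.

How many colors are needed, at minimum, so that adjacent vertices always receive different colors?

2

E and H are adjacent, so at least 2 colors are needed.
2 colors suffice: color red → {B, D, F, G, H, I, J}; color blue → {A, C, E, K}. No two adjacent vertices share a color.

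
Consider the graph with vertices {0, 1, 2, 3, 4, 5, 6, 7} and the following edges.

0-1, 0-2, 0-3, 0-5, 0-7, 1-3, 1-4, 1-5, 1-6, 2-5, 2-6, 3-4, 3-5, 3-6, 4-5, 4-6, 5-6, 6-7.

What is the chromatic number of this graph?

5

1, 3, 4, 5, 6 are pairwise adjacent (a clique of size 5), so at least 5 colors are needed.
5 colors suffice: color a → {0, 6}; color b → {5, 7}; color c → {1, 2}; color d → {3}; color e → {4}. No two adjacent vertices share a color.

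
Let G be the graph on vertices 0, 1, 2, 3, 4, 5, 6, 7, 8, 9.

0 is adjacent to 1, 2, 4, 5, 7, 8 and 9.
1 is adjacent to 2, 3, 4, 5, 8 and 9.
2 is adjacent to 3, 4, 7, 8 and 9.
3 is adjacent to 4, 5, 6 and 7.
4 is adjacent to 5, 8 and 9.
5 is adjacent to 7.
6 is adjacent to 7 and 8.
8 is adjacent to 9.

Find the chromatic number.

0, 1, 2, 4, 8, 9 are mutually adjacent (a clique of size 6), so at least 6 colors are needed.
One proper 6-coloring: 0=a, 1=c, 2=d, 3=a, 4=b, 5=d, 6=c, 7=b, 8=e, 9=f. Each edge has distinct colors on its endpoints.

6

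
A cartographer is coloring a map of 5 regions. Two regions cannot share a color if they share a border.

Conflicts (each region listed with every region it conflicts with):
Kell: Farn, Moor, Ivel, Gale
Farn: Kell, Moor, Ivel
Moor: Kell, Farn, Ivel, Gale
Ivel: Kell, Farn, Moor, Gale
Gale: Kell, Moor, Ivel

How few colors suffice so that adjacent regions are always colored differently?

Kell, Farn, Moor, Ivel all conflict with each other, so at least 4 colors are needed.
A valid assignment using 4 colors: Kell=1, Farn=4, Moor=2, Ivel=3, Gale=4. Every pair that conflicts lands in different colors.

4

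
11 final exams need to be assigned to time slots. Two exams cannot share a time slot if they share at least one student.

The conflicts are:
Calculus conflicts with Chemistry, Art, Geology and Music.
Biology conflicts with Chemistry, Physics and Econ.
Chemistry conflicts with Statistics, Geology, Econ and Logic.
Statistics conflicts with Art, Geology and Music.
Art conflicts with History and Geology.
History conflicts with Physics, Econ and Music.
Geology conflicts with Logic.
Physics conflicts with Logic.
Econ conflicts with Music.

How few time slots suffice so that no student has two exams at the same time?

3

Biology, Chemistry, Econ all conflict with each other, so at least 3 time slots are needed.
A valid assignment using 3 time slots: Calculus=3, Biology=2, Chemistry=1, Statistics=3, Art=1, History=2, Geology=2, Physics=1, Econ=3, Logic=3, Music=1. Each listed conflict is separated.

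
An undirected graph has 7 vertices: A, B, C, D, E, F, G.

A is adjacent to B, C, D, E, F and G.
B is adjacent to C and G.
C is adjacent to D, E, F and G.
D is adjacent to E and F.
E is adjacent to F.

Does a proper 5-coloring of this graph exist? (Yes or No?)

Yes

The chromatic number is 5. A, C, D, E, F form a clique, so at least 5 colors are needed.
5 colors suffice: A=1, B=4, C=2, D=3, E=5, F=4, G=3.
That is already a proper 5-coloring.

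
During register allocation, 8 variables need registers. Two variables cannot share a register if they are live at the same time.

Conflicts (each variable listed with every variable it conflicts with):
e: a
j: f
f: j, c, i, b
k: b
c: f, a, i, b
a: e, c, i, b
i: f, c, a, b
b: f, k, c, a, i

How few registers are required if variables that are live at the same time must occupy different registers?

4

c, a, i, b all conflict with each other, so at least 4 registers are needed.
A valid assignment using 4 registers: e=1, j=1, f=3, k=2, c=4, a=3, i=2, b=1. No two conflicting variables share a register.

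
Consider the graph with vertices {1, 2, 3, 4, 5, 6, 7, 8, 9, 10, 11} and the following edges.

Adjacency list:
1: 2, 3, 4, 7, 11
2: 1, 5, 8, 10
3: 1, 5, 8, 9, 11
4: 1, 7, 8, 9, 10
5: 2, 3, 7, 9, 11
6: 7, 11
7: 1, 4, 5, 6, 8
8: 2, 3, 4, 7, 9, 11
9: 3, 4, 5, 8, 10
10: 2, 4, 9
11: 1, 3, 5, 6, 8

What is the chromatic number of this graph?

4, 9, 10 form a triangle, so at least 3 colors are needed.
3 colors suffice: color red → {1, 5, 6, 8, 10}; color blue → {2, 3, 4}; color green → {7, 9, 11}. Each edge has distinct colors on its endpoints.

3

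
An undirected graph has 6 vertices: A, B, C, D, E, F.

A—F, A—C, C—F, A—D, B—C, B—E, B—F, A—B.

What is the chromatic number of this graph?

A, B, C, F form a clique, so at least 4 colors are needed.
4 colors suffice: color 1 → {B, D}; color 2 → {A, E}; color 3 → {F}; color 4 → {C}. Every edge joins two different colors.

4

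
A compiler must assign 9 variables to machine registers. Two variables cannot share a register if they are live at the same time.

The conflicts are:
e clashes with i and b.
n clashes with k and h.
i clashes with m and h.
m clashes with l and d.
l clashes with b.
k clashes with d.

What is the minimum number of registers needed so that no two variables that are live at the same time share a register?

3

The cycle b-e-i-m-l-b has odd length 5, so it cannot be 2-colored; at least 3 registers are needed.
3 registers suffice: register 1 → {n, i, b, d}; register 2 → {e, m, k, h}; register 3 → {l}. Each listed conflict is separated.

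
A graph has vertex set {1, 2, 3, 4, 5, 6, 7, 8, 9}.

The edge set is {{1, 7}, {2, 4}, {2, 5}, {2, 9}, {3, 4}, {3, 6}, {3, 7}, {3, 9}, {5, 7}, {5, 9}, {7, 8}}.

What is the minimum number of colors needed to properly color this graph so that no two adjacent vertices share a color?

3

2, 5, 9 are pairwise adjacent, so at least 3 colors are needed.
3 colors suffice: color red → {1, 3, 5, 8}; color blue → {4, 6, 7, 9}; color green → {2}. Every edge joins two different colors.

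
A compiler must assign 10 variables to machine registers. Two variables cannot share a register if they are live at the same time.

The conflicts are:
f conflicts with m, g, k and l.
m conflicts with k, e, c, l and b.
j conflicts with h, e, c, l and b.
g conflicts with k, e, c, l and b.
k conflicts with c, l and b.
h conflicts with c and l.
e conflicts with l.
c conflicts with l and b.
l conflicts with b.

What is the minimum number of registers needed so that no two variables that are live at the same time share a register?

5

g, k, c, l, b pairwise conflict, so at least 5 registers are needed.
5 registers suffice: register 1 → {l}; register 2 → {f, e, c}; register 3 → {j, k}; register 4 → {h, b}; register 5 → {m, g}. Every pair that conflicts lands in different registers.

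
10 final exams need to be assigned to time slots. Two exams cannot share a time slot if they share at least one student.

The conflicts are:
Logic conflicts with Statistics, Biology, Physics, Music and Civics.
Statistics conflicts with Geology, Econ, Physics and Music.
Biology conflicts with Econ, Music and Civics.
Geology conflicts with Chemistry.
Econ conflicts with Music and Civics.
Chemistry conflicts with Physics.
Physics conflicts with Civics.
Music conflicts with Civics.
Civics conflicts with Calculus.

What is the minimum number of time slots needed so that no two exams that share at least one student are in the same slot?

Biology, Econ, Music, Civics are mutually in conflict, so at least 4 time slots are needed.
Using 4 time slots: Logic=3, Statistics=1, Biology=4, Geology=2, Econ=3, Chemistry=1, Physics=2, Music=2, Civics=1, Calculus=2. No two conflicting exams share a time slot.

4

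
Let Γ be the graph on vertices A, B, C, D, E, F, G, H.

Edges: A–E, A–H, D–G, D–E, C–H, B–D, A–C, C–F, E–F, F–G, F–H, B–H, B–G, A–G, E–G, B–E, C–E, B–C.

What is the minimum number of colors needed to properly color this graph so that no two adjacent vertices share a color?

4

B, D, E, G are pairwise adjacent (a clique of size 4), so at least 4 colors are needed.
4 colors suffice: color 1 → {E, H}; color 2 → {C, G}; color 3 → {A, B, F}; color 4 → {D}. Every edge joins two different colors.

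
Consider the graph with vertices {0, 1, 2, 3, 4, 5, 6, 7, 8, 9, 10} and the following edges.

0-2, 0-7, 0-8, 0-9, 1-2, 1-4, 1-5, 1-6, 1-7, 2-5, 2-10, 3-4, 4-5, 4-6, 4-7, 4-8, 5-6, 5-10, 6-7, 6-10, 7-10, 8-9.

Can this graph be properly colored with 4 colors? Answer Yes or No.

The chromatic number is 4. 1, 4, 6, 7 form a clique, so at least 4 colors are needed.
A valid assignment using 4 colors: 0=a, 1=d, 2=c, 3=b, 4=a, 5=b, 6=c, 7=b, 8=b, 9=c, 10=a.
That is already a proper 4-coloring.

Yes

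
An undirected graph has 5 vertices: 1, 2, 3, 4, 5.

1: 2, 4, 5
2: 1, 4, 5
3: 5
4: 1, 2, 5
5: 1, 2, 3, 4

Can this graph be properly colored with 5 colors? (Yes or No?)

Yes

The chromatic number is 4. 1, 2, 4, 5 are pairwise adjacent (a clique of size 4), so at least 4 colors are needed.
One proper 4-coloring: 1=blue, 2=green, 3=blue, 4=yellow, 5=red.
Since 5 ≥ 4, a proper 5-coloring certainly exists.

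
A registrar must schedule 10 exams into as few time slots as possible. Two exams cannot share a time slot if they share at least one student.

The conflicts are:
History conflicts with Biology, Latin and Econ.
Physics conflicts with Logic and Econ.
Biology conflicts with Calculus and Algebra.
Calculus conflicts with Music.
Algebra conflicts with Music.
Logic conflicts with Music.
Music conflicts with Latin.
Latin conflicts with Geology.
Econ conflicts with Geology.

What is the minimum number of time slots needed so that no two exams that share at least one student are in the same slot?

The cycle Music-Algebra-Biology-History-Latin-Music has odd length 5, so it cannot be 2-colored; at least 3 time slots are needed.
3 time slots suffice: time slot 1 → {Biology, Music, Econ}; time slot 2 → {History, Physics, Calculus, Algebra, Geology}; time slot 3 → {Logic, Latin}. Each listed conflict is separated.

3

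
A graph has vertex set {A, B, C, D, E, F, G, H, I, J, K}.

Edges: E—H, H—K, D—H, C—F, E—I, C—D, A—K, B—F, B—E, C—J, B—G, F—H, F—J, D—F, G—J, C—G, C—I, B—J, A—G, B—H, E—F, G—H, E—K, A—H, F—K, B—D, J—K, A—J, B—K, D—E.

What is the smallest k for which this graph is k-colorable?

5

B, E, F, H, K form a clique, so at least 5 colors are needed.
One proper 5-coloring: A=1, B=1, C=1, D=5, E=4, F=3, G=3, H=2, I=2, J=2, K=5. Every edge joins two different colors.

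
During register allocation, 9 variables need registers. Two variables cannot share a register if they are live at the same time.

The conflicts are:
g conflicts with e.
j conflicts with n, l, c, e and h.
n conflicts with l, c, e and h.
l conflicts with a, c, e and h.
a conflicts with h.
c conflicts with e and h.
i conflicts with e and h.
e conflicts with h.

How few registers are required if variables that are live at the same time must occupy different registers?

6

j, n, l, c, e, h all conflict with each other, so at least 6 registers are needed.
6 registers suffice: register 1 → {a, e}; register 2 → {g, h}; register 3 → {l, i}; register 4 → {n}; register 5 → {j}; register 6 → {c}. Each listed conflict is separated.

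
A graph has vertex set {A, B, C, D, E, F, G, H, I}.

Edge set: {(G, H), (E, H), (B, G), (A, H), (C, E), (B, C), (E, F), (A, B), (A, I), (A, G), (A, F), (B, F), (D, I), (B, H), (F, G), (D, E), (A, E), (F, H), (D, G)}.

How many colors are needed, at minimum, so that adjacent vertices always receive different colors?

A, B, F, G, H are pairwise adjacent (a clique of size 5), so at least 5 colors are needed.
One proper 5-coloring: A=1, B=4, C=1, D=1, E=3, F=2, G=3, H=5, I=2. Each edge has distinct colors on its endpoints.

5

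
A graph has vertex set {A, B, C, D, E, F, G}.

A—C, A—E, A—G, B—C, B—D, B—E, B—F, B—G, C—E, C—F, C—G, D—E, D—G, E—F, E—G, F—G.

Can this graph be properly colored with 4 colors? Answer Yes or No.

No

B, C, E, F, G are pairwise adjacent (a clique of size 5), so at least 5 colors are needed.
So 4 colors are not enough.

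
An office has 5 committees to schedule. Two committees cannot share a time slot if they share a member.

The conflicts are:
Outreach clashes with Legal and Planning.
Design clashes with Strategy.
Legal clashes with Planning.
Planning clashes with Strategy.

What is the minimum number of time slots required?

3

Outreach, Legal, Planning are mutually in conflict, so at least 3 time slots are needed.
A valid assignment using 3 time slots: Outreach=2, Design=1, Legal=3, Planning=1, Strategy=2. No two conflicting committees share a time slot.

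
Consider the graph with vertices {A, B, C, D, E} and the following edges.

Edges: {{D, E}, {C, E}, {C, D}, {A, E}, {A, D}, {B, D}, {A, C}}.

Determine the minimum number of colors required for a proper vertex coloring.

A, C, D, E are pairwise adjacent (a clique of size 4), so at least 4 colors are needed.
4 colors suffice: color red → {D}; color blue → {A, B}; color green → {E}; color yellow → {C}. Every edge joins two different colors.

4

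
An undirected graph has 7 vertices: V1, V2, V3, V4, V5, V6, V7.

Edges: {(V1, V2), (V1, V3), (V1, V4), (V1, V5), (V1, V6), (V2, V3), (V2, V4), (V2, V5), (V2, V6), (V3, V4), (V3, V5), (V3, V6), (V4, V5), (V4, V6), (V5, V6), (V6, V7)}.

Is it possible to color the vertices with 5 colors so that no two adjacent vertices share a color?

No

V1, V2, V3, V4, V5, V6 form a clique, so at least 6 colors are needed.
So 5 colors are not enough.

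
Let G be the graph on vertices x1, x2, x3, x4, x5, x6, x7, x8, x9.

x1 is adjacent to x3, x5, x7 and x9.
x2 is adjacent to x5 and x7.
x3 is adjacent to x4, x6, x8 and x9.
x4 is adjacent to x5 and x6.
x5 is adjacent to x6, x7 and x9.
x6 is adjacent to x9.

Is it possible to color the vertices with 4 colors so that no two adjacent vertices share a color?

Yes

The chromatic number is 3. x1, x5, x7 are mutually adjacent, so at least 3 colors are needed.
3 colors suffice: color 1 → {x3, x5}; color 2 → {x1, x2, x6, x8}; color 3 → {x4, x7, x9}.
Since 4 ≥ 3, a proper 4-coloring certainly exists.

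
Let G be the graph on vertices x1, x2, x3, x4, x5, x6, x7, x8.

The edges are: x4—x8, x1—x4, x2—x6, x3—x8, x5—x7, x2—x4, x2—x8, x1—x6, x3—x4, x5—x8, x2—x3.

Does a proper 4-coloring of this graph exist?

The chromatic number is 4. x2, x3, x4, x8 are pairwise adjacent (a clique of size 4), so at least 4 colors are needed.
4 colors suffice: color 1 → {x6, x7, x8}; color 2 → {x1, x2, x5}; color 3 → {x4}; color 4 → {x3}.
That is already a proper 4-coloring.

Yes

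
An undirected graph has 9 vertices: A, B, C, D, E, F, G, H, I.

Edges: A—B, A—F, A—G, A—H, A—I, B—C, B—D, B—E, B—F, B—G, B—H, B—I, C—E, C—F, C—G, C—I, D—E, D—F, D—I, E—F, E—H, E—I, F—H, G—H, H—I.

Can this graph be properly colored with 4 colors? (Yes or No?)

The chromatic number is 4. B, D, E, I are pairwise adjacent (a clique of size 4), so at least 4 colors are needed.
4 colors suffice: color 1 → {B}; color 2 → {F, G, I}; color 3 → {C, D, H}; color 4 → {A, E}.
That is already a proper 4-coloring.

Yes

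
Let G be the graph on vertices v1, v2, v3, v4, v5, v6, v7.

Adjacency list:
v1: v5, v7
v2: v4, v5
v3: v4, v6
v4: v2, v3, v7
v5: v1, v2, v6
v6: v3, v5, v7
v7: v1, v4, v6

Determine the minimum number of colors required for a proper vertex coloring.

The cycle v5-v6-v3-v4-v2-v5 has odd length 5, so it cannot be 2-colored; at least 3 colors are needed.
3 colors suffice: color R → {v1, v4, v6}; color B → {v3, v5, v7}; color G → {v2}. Every edge joins two different colors.

3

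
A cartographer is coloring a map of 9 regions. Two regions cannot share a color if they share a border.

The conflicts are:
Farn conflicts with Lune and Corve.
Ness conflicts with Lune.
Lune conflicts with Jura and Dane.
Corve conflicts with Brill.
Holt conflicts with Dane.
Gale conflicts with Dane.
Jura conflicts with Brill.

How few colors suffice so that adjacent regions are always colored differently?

3

The cycle Jura-Brill-Corve-Farn-Lune-Jura has odd length 5, so it cannot be 2-colored; at least 3 colors are needed.
3 colors suffice: Farn=2, Ness=2, Lune=1, Corve=1, Holt=1, Gale=1, Jura=3, Brill=2, Dane=2. No two conflicting regions share a color.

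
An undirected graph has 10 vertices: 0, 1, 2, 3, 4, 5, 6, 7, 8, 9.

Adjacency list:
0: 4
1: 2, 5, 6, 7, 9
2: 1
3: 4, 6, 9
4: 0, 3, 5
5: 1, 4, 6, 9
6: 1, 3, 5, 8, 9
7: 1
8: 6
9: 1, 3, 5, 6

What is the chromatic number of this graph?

1, 5, 6, 9 are pairwise adjacent (a clique of size 4), so at least 4 colors are needed.
4 colors suffice: color a → {2, 4, 6, 7}; color b → {0, 1, 3, 8}; color c → {9}; color d → {5}. Each edge has distinct colors on its endpoints.

4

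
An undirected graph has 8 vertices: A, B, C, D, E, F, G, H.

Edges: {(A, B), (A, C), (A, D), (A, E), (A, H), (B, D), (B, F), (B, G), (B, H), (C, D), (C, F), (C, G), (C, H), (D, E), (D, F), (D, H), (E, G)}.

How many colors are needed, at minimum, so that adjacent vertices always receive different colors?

A, B, D, H are mutually adjacent (a clique of size 4), so at least 4 colors are needed.
4 colors suffice: color 1 → {D, G}; color 2 → {A, F}; color 3 → {B, C, E}; color 4 → {H}. Every edge joins two different colors.

4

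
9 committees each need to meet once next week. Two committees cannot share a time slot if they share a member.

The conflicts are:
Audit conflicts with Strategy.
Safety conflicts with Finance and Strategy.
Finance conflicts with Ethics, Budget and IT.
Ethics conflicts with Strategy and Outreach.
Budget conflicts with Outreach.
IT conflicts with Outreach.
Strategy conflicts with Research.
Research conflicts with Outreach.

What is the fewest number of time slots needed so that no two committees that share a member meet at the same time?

Ethics and Strategy conflict, so at least 2 time slots are needed.
2 time slots suffice: time slot 1 → {Finance, Strategy, Outreach}; time slot 2 → {Audit, Safety, Ethics, Budget, IT, Research}. Each listed conflict is separated.

2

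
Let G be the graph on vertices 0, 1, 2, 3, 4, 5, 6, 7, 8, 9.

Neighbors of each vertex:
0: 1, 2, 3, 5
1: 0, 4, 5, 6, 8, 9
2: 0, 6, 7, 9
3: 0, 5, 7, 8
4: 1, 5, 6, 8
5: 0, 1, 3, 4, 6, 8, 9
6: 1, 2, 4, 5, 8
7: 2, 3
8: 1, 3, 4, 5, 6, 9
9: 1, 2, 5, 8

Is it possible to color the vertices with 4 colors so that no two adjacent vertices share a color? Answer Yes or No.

No

1, 4, 5, 6, 8 are pairwise adjacent (a clique of size 5), so at least 5 colors are needed.
So 4 colors are not enough.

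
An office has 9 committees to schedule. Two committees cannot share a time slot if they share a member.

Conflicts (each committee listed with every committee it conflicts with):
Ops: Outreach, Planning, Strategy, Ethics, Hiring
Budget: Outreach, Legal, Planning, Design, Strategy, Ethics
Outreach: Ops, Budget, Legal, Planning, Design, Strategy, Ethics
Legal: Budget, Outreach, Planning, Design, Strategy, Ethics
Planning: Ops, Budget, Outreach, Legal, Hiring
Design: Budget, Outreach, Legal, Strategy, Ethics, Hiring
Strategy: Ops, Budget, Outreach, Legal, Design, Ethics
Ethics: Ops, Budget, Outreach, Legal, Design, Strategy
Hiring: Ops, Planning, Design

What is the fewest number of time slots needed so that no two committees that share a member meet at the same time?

Budget, Outreach, Legal, Design, Strategy, Ethics pairwise conflict, so at least 6 time slots are needed.
6 time slots suffice: time slot 1 → {Outreach, Hiring}; time slot 2 → {Ops, Budget}; time slot 3 → {Legal}; time slot 4 → {Planning, Ethics}; time slot 5 → {Strategy}; time slot 6 → {Design}. Each listed conflict is separated.

6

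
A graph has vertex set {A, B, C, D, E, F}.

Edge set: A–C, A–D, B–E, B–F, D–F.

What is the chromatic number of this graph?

D and F are adjacent, so at least 2 colors are needed.
2 colors suffice: color 1 → {B, C, D}; color 2 → {A, E, F}. Each edge has distinct colors on its endpoints.

2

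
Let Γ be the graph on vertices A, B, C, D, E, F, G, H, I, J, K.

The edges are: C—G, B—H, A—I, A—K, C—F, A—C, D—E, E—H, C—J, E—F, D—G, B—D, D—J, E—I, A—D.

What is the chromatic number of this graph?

3

The cycle C-F-E-D-J-C has odd length 5, so it cannot be 2-colored; at least 3 colors are needed.
One proper 3-coloring: A=blue, B=blue, C=red, D=red, E=blue, F=green, G=blue, H=red, I=red, J=blue, K=red. Each edge has distinct colors on its endpoints.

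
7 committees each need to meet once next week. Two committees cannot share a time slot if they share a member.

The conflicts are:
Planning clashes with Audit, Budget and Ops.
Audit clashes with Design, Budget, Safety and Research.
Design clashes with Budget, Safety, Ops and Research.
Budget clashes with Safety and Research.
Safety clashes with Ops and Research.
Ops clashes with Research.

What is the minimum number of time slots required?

Audit, Design, Budget, Safety, Research pairwise conflict, so at least 5 time slots are needed.
Using 5 time slots: Planning=2, Audit=3, Design=2, Budget=1, Safety=5, Ops=1, Research=4. Every pair that conflicts lands in different time slots.

5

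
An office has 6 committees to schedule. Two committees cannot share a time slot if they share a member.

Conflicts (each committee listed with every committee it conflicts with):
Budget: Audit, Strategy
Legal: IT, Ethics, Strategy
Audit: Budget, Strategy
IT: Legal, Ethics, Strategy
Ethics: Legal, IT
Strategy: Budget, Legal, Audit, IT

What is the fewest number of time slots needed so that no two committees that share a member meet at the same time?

Legal, IT, Ethics pairwise conflict, so at least 3 time slots are needed.
A valid assignment using 3 time slots: Budget=3, Legal=2, Audit=2, IT=3, Ethics=1, Strategy=1. Each listed conflict is separated.

3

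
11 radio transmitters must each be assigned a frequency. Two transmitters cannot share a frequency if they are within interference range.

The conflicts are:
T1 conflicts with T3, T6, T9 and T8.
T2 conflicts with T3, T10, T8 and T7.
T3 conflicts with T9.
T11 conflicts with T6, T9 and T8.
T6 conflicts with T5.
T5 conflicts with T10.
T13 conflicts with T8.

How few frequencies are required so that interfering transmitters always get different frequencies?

T1, T3, T9 all conflict with each other, so at least 3 frequencies are needed.
Using 3 frequencies: T1=2, T2=2, T3=3, T11=2, T6=1, T5=2, T9=1, T13=2, T10=1, T8=1, T7=1. Every pair that conflicts lands in different frequencies.

3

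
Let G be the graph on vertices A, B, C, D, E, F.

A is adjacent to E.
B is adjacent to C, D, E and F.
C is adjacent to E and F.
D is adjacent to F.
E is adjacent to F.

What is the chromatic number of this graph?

B, C, E, F form a clique, so at least 4 colors are needed.
4 colors suffice: color red → {A, B}; color blue → {D, E}; color green → {F}; color yellow → {C}. Every edge joins two different colors.

4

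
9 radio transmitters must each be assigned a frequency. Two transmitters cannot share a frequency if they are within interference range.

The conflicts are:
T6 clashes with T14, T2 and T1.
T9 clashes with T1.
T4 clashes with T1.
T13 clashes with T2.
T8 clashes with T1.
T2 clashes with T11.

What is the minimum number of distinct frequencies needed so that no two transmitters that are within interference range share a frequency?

T9 and T1 conflict, so at least 2 frequencies are needed.
2 frequencies suffice: T6=2, T14=1, T9=2, T4=2, T13=2, T8=2, T2=1, T1=1, T11=2. No two conflicting transmitters share a frequency.

2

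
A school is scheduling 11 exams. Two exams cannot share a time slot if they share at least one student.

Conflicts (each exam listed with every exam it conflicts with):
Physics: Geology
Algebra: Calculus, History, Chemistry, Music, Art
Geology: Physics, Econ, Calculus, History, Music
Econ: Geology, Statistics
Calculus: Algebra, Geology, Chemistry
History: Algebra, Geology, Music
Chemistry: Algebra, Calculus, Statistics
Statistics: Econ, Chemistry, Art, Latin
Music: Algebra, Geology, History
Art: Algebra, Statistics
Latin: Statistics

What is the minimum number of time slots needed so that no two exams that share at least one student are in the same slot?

3

Geology, History, Music pairwise conflict, so at least 3 time slots are needed.
Using 3 time slots: Physics=2, Algebra=1, Geology=1, Econ=2, Calculus=2, History=3, Chemistry=3, Statistics=1, Music=2, Art=2, Latin=2. Every pair that conflicts lands in different time slots.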